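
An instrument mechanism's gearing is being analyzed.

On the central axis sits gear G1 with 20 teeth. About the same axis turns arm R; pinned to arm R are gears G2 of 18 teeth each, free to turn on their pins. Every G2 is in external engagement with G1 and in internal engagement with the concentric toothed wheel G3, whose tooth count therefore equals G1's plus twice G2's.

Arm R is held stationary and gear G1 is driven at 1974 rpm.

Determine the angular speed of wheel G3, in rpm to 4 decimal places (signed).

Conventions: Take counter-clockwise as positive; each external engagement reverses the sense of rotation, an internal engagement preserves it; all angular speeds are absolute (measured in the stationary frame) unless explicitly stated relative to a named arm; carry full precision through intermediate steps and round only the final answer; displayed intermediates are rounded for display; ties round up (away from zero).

-705.0000 rpm

class = planetary set [G3 = 20+2·18 = 56; Willis about the carrier]
normalise by the input: solve with ω_sun = 1, then scale by 1974 rpm
ring teeth: 20 + 2·18 = 56
20(ω_sun−ω_arm) = −56(ω_ring−ω_arm),  ω_arm = 0, ω_sun = 1
ω_ring = 0 − (20/56)(1−0) = -5/14
scale: ω_ring = -5/14 × 1974 rpm = -705.0000 rpm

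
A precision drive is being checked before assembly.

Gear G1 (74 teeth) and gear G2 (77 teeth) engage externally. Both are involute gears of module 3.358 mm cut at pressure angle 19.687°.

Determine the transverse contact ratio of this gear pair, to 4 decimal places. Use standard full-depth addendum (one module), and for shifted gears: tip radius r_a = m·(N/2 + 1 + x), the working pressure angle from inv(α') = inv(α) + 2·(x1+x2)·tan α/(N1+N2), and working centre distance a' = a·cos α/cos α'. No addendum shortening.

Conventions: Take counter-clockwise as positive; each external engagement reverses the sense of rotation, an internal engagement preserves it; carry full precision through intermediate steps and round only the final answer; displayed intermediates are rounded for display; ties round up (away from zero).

1.8373

class = single-mesh tooth geometry [involute pair 74T × 77T, m = 3.358]
base radii: r_b1 = 116.983449, r_b2 = 121.726021
tip radii: r_a1 = 127.604000, r_a2 = 132.641000
no profile shift: α' = α, a' = a
action lengths: √(r_a1²−r_b1²) = 50.967180, √(r_a2²−r_b2²) = 52.691656
base pitch p_b = π·m·cos α = 9.932820
CR = (50.967180 + 52.691656 − 253.529000·sin 19.68700°)/9.932820 = 1.837300
contact ratio ≈ 1.8373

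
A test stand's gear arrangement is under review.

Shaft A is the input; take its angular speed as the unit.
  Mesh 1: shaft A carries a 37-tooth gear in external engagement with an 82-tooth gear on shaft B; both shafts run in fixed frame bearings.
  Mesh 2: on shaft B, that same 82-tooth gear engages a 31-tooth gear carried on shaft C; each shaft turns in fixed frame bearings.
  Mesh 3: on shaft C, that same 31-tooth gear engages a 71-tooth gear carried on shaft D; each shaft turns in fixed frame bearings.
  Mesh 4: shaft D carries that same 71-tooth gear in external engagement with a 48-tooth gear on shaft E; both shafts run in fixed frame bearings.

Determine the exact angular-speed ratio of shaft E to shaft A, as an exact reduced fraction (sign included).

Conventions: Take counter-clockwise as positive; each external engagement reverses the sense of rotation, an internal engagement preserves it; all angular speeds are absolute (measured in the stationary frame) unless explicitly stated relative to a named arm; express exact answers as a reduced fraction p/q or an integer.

37/48

class = fixed-axis compound train [4 meshes; 4 ratios multiply, 4 sense flips]
mesh 1 [37T→82T]: running ratio 37/82, sense −
mesh 2 [82T→31T]: running ratio 37/31, sense +
mesh 3 [31T→71T]: running ratio 37/71, sense −
mesh 4 [71T→48T]: running ratio 37/48, sense +
ω_out/ω_in = 37/48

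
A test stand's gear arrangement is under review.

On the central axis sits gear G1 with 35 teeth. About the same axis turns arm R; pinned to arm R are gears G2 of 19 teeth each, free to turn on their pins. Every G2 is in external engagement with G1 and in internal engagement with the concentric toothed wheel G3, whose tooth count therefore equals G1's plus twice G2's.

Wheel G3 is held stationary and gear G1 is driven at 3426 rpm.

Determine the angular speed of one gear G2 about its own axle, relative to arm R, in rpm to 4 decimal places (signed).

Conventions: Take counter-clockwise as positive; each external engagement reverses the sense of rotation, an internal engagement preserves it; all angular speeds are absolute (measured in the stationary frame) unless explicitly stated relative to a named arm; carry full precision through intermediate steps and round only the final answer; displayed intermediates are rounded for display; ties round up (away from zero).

class = planetary set [G3 = 35+2·19 = 73; Willis about the carrier]
normalise by the input: solve with ω_sun = 1, then scale by 3426 rpm
ring teeth: 35 + 2·19 = 73
35(ω_sun−ω_arm) = −73(ω_ring−ω_arm),  ω_ring = 0, ω_sun = 1
35(1−ω_arm) = −73(0−ω_arm)  ⇒  108·ω_arm = 35  ⇒  ω_arm = 35/108
sun–planet mesh: 35·(1−35/108) = −19·(ω_p−ω_arm)  ⇒  ω_p−ω_arm = -2555/2052
scale: ω_p−ω_arm = -2555/2052 × 3426 rpm = -4265.8041 rpm

-4265.8041 rpm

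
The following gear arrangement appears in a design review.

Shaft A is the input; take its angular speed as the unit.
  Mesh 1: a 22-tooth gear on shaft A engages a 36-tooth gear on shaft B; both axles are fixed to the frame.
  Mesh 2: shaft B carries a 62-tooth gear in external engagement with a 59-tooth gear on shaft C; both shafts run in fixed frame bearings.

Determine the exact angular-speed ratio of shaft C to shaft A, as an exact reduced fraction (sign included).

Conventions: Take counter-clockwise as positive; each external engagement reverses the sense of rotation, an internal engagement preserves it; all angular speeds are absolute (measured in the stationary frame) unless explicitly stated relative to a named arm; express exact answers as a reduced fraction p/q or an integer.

341/531

class = fixed-axis compound train [2 meshes; 2 ratios multiply, 2 sense flips]
mesh 1 [22T→36T]: running ratio 11/18, sense −
mesh 2 [62T→59T]: running ratio 341/531, sense +
ω_out/ω_in = 341/531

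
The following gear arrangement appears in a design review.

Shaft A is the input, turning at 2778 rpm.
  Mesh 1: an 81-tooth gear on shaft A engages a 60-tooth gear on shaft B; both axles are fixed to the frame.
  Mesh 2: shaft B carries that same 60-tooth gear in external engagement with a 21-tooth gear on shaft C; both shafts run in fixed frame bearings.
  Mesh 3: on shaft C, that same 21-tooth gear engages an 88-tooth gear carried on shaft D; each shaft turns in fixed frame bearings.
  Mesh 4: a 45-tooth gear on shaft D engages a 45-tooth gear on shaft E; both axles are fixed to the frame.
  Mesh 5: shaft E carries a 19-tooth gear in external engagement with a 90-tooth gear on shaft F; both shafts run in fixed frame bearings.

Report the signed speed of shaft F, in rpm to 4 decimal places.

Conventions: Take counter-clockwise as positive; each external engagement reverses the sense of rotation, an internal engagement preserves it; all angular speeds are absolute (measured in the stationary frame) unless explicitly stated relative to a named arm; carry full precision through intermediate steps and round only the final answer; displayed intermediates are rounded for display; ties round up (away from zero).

recognized (6 fixed axles, 5 meshes): fixed-axis compound train
mesh 1 [81T→60T]: ω = 2778.0000×81/60 = 3750.3000 rpm, sense flips to −
mesh 2 [60T→21T]: ω = 3750.3000×60/21 = 10715.1429 rpm, sense flips to +
mesh 3 [21T→88T]: ω = 10715.1429×21/88 = 2557.0227 rpm, sense flips to −
mesh 4 [45T→45T]: ω = 2557.0227×45/45 = 2557.0227 rpm, sense flips to +
mesh 5 [19T→90T]: ω = 2557.0227×19/90 = 539.8159 rpm, sense flips to −
signed output speed = -539.8159 rpm

-539.8159 rpm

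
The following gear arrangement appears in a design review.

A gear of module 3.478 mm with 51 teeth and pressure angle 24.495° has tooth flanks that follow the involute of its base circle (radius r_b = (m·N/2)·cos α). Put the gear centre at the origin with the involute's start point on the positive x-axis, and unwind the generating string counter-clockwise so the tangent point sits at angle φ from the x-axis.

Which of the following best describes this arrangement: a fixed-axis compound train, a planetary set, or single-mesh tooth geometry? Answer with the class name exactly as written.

class = single-mesh tooth geometry [base-circle involute, m = 3.478, 51T]
classification: single-mesh tooth geometry

single-mesh tooth geometry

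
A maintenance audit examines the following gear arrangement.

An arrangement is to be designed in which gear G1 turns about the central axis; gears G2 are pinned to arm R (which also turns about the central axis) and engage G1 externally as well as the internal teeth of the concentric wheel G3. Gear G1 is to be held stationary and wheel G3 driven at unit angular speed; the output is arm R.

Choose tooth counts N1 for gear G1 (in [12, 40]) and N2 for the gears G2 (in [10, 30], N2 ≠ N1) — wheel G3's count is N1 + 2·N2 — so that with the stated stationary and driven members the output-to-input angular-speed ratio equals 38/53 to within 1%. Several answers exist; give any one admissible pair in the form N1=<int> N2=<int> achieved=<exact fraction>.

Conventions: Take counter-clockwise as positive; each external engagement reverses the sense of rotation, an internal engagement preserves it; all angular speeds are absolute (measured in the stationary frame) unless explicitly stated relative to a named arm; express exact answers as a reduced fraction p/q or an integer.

N1=30 N2=23 achieved=38/53

planetary set to be sized for 38/53 (Willis relation)
Willis with ω_sun = 0: ω_arm/ω_ring = N3/(N1+N3); set equal to 38/53  ⇒  N3/N1 = (38/53)/(1 − 38/53) = 38/15
N3 = N1 + 2·N2  ⇒  N2/N1 = (N3/N1 − 1)/2 = (38/15 − 1)/2 = 23/30
smallest multiple with N1 ≥ 12 and N2 ≥ 10: k = 1  ⇒  N1 = 1·30 = 30, N2 = 1·23 = 23 (N1 ≤ 40, N2 ≤ 30, N2 ≠ N1 ✓), N3 = 30 + 2·23 = 76
check: N3/(N1+N3) with N1 = 30, N3 = 76 gives 38/53; |achieved − target| = 0 ≤ 19/2650 ✓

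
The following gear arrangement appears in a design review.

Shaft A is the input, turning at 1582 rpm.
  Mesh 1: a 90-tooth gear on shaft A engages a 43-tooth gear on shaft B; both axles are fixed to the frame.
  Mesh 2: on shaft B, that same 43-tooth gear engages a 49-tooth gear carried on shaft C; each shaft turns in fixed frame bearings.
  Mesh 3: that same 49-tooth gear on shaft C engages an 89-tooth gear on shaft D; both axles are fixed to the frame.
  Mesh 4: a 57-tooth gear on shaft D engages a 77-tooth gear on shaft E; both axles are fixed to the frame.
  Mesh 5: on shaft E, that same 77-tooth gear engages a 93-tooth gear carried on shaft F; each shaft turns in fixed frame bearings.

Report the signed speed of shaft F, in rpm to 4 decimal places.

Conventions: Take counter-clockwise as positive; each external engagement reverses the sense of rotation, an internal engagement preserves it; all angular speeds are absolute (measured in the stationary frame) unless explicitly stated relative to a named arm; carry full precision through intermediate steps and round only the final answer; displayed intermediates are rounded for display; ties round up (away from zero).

recognized (6 fixed axles, 5 meshes): fixed-axis compound train
mesh 1 [90T→43T]: ω = 1582.0000×90/43 = 3311.1628 rpm, sense flips to −
mesh 2 [43T→49T]: ω = 3311.1628×43/49 = 2905.7143 rpm, sense flips to +
mesh 3 [49T→89T]: ω = 2905.7143×49/89 = 1599.7753 rpm, sense flips to −
mesh 4 [57T→77T]: ω = 1599.7753×57/77 = 1184.2492 rpm, sense flips to +
mesh 5 [77T→93T]: ω = 1184.2492×77/93 = 980.5074 rpm, sense flips to −
signed output speed = -980.5074 rpm

-980.5074 rpm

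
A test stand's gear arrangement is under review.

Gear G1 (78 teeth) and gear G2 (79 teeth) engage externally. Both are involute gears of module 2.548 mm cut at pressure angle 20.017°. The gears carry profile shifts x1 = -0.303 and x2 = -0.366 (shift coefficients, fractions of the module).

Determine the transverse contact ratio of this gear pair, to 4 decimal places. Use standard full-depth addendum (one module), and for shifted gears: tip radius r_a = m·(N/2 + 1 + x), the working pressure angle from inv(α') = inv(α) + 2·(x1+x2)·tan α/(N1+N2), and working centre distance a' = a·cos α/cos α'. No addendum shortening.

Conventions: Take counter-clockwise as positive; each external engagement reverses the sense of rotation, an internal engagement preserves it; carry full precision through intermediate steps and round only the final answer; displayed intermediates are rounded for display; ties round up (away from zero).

topology: single-mesh involute geometry — m = 2.548, 78T/79T pair
base radii: r_b1 = 93.369047, r_b2 = 94.566086
tip radii: r_a1 = 101.147956, r_a2 = 102.261432
inv(α') = inv(20.017°) + 2·(-0.303-0.366)·tan α/(78+79) = 0.01183900  ⇒  α' = 18.56607°
a' = a·cos α / cos α' = 200.0180·cos 20.017°/cos 18.56607° = 198.252776
action lengths: √(r_a1²−r_b1²) = 38.898973, √(r_a2²−r_b2²) = 38.918580
base pitch p_b = π·m·cos α = 7.521218
CR = (38.898973 + 38.918580 − 198.252776·sin 18.56607°)/7.521218 = 1.953709
contact ratio ≈ 1.9537

1.9537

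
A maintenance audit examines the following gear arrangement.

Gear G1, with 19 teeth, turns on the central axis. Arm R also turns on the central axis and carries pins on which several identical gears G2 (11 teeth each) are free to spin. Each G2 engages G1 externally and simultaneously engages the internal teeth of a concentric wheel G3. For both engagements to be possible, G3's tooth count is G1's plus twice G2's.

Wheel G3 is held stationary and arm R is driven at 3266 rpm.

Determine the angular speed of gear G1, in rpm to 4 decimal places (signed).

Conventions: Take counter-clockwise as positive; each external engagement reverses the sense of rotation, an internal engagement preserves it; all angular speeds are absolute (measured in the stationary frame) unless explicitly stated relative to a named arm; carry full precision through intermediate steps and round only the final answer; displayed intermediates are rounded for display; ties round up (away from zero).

+10313.6842 rpm

recognized (axles ride arm R): planetary set, 19/11/41 teeth
normalise by the input: solve with ω_arm = 1, then scale by 3266 rpm
ring teeth: 19 + 2·11 = 41
19(ω_sun−ω_arm) = −41(ω_ring−ω_arm),  ω_ring = 0, ω_arm = 1
ω_sun = 1 − (41/19)(0−1) = 60/19
scale: ω_sun = 60/19 × 3266 rpm = +10313.6842 rpm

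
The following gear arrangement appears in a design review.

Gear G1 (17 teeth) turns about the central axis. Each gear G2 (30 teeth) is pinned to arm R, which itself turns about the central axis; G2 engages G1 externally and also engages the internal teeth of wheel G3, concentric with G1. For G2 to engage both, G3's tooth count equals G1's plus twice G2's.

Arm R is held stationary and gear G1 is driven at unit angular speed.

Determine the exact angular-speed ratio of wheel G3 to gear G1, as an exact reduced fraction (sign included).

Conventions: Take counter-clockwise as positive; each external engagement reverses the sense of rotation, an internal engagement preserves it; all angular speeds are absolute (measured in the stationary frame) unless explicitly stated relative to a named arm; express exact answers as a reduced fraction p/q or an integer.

topology: planetary set — G1 17T / G2 30T / G3 77T, arm = carrier (Willis)
ring teeth: 17 + 2·30 = 77
17(ω_sun−ω_arm) = −77(ω_ring−ω_arm),  ω_arm = 0, ω_sun = 1
ω_ring = 0 − (17/77)(1−0) = -17/77
ω_out/ω_in = -17/77

-17/77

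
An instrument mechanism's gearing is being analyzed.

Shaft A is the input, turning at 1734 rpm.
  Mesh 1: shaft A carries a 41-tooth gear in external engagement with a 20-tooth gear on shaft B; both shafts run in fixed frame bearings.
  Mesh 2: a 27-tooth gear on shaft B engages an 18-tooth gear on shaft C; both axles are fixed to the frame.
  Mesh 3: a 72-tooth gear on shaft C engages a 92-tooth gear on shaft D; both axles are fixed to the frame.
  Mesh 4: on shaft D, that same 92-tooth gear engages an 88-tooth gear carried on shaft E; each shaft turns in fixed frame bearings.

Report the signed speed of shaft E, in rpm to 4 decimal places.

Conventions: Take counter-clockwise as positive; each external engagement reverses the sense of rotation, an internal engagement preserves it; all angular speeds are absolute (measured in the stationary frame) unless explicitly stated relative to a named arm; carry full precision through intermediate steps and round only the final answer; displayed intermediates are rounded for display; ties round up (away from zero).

recognized (5 fixed axles, 4 meshes): fixed-axis compound train
mesh 1 [41T→20T]: ω = 1734.0000×41/20 = 3554.7000 rpm, sense flips to −
mesh 2 [27T→18T]: ω = 3554.7000×27/18 = 5332.0500 rpm, sense flips to +
mesh 3 [72T→92T]: ω = 5332.0500×72/92 = 4172.9087 rpm, sense flips to −
mesh 4 [92T→88T]: ω = 4172.9087×92/88 = 4362.5864 rpm, sense flips to +
signed output speed = +4362.5864 rpm

+4362.5864 rpm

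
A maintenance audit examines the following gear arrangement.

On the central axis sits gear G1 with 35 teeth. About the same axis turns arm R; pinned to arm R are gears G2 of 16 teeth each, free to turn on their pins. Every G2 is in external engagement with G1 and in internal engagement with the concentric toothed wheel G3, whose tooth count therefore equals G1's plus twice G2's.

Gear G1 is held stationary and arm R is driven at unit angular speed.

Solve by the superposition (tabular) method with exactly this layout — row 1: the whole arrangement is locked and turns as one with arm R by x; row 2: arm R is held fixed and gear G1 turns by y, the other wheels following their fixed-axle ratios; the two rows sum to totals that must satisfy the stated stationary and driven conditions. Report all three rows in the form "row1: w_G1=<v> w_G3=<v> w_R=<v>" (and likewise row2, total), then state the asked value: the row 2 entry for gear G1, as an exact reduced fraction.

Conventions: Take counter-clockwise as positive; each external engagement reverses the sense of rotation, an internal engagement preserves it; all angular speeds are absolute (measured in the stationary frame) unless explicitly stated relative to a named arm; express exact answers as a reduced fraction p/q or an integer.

topology: planetary set — G1 35T / G2 16T / G3 67T, arm = carrier (Willis)
row 1 (train locked, turned with arm): all members turn x
superposition row 2 [arm held]: sun y, ring −(35/67)·y, arm 0
boundary: total ω_sun = x + y = 0 and total ω_arm = x = 1  ⇒  y = -1, x = 1
row 2 ring = −(35/67)·(-1) = 35/67
totals (row 1 + row 2): sun 1 + (-1) = 0, ring 1 + 35/67 = 102/67, arm 1 + 0 = 1
asked cell (row2, sun) = -1

row1: w_G1=1 w_G3=1 w_R=1
row2: w_G1=-1 w_G3=35/67 w_R=0
total: w_G1=0 w_G3=102/67 w_R=1
asked value: -1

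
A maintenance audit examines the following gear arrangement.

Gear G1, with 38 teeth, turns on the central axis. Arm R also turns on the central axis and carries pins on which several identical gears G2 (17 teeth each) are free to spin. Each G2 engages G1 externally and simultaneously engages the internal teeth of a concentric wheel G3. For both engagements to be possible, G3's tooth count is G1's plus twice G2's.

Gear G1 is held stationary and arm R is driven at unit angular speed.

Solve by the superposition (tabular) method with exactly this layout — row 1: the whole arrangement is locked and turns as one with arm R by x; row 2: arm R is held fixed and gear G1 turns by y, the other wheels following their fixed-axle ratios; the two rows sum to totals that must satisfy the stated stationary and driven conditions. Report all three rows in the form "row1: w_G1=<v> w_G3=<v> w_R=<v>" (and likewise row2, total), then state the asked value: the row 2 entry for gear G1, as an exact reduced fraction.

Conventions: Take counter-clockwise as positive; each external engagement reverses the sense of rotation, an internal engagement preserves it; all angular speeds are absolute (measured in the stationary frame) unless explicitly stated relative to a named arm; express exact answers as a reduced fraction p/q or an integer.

row1: w_G1=1 w_G3=1 w_R=1
row2: w_G1=-1 w_G3=19/36 w_R=0
total: w_G1=0 w_G3=55/36 w_R=1
asked value: -1

planetary set (38T centre, 17T on arm, 72T internal) — Willis relation
row 1 (train locked, turned with arm): all members turn x
superposition row 2 [arm held]: sun y, ring −(38/72)·y, arm 0
boundary: total ω_sun = x + y = 0 and total ω_arm = x = 1  ⇒  y = -1, x = 1
row 2 ring = −(38/72)·(-1) = 19/36
totals (row 1 + row 2): sun 1 + (-1) = 0, ring 1 + 19/36 = 55/36, arm 1 + 0 = 1
asked cell (row2, sun) = -1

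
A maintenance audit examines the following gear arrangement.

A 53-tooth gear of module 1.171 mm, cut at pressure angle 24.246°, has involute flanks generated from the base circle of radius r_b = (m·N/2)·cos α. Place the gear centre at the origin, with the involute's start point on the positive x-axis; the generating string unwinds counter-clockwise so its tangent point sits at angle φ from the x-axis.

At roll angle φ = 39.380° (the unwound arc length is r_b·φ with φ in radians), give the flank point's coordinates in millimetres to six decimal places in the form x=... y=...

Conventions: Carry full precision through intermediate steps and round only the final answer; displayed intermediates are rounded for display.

x=34.208484 y=2.919978

single-mesh involute tooth geometry (53T wheel at module 1.171)
pitch radius r_p = m·N/2 = 1.171·53/2 = 31.031500
base radius r_b = r_p·cos α = 31.031500·cos 24.246° = 28.294234
roll angle φ = 39.380° = 0.68731066 rad
x = r_b·(cos φ + φ·sin φ) = 34.208484
y = r_b·(sin φ − φ·cos φ) = 2.919978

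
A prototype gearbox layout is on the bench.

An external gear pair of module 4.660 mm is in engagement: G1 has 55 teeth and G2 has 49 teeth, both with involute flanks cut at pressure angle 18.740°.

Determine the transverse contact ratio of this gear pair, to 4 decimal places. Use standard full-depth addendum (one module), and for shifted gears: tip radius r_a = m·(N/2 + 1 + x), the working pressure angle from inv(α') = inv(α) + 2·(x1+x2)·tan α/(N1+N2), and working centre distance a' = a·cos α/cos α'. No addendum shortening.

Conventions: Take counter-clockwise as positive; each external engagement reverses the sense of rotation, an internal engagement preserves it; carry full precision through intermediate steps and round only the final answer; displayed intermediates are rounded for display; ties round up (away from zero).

1.8329

class = single-mesh tooth geometry [involute pair 55T × 49T, m = 4.660]
base radii: r_b1 = 121.356284, r_b2 = 108.117416
tip radii: r_a1 = 132.810000, r_a2 = 118.830000
no profile shift: α' = α, a' = a
action lengths: √(r_a1²−r_b1²) = 53.955060, √(r_a2²−r_b2²) = 49.307131
base pitch p_b = π·m·cos α = 13.863709
CR = (53.955060 + 49.307131 − 242.320000·sin 18.74000°)/13.863709 = 1.832917
contact ratio ≈ 1.8329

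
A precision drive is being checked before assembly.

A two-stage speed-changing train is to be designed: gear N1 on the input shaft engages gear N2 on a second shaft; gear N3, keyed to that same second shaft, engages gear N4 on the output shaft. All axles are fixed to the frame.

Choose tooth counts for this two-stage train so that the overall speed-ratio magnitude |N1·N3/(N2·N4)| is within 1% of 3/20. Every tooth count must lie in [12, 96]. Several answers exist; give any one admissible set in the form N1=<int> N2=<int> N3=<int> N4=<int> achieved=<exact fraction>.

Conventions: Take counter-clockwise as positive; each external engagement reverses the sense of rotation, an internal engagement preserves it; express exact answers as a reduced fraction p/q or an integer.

N1=12 N2=15 N3=12 N4=64 achieved=3/20

design class (target 3/20): fixed-axis compound train
target = 3/20 in lowest terms: an exact hit needs N1·N3 = k·3 and N2·N4 = k·20 for one integer k, every count in [12, 96]; additionally prefer no 1:1 stage (N1 ≠ N2, N3 ≠ N4)
k = 1…47: no 1:1-free in-range split of k·3 and k·20 into factor pairs; take k = 48
k = 48: N1·N3 = 144 = 12·12, N2·N4 = 960 = 15·64
achieved = 12·12/(15·64) = 3/20; |achieved − target| = 0 ≤ 3/2000 ✓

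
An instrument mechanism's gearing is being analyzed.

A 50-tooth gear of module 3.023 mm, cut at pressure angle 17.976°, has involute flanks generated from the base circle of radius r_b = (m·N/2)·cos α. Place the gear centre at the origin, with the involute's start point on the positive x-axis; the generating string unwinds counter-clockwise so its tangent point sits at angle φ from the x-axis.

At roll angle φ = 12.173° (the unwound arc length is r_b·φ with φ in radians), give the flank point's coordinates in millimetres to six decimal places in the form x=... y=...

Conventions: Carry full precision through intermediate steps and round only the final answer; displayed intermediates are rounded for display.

recognized (one wheel, involute flank): single-mesh tooth geometry, m = 3.023, N = 50
pitch radius r_p = m·N/2 = 3.023·50/2 = 75.575000
base radius r_b = r_p·cos α = 75.575000·cos 17.976° = 71.885872
roll angle φ = 12.173° = 0.21245893 rad
x = r_b·(cos φ + φ·sin φ) = 73.490031
y = r_b·(sin φ − φ·cos φ) = 0.228763

x=73.490031 y=0.228763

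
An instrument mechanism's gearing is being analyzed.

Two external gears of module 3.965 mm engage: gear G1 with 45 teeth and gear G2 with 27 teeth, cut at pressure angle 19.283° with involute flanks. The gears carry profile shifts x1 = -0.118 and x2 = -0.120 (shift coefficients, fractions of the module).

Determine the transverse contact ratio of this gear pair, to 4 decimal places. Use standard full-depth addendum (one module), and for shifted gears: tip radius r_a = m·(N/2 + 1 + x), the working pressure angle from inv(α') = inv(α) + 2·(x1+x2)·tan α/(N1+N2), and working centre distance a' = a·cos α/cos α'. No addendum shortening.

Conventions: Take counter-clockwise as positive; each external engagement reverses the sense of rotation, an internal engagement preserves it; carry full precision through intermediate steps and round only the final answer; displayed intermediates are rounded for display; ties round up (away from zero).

single-mesh involute tooth geometry (45T engaging 27T at module 3.965)
base radii: r_b1 = 84.207587, r_b2 = 50.524552
tip radii: r_a1 = 92.709630, r_a2 = 57.016700
inv(α') = inv(19.283°) + 2·(-0.118-0.120)·tan α/(45+27) = 0.01099715  ⇒  α' = 18.12750°
a' = a·cos α / cos α' = 142.7400·cos 19.283°/cos 18.12750° = 141.768611
action lengths: √(r_a1²−r_b1²) = 38.783472, √(r_a2²−r_b2²) = 26.422976
base pitch p_b = π·m·cos α = 11.757597
CR = (38.783472 + 26.422976 − 141.768611·sin 18.12750°)/11.757597 = 1.794381
contact ratio ≈ 1.7944

1.7944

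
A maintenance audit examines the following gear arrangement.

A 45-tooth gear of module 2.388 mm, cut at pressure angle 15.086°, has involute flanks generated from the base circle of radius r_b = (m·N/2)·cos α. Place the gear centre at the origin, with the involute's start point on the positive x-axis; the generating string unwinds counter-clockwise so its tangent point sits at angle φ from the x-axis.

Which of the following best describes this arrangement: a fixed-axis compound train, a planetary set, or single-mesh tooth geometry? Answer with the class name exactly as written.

recognized (one wheel, involute flank): single-mesh tooth geometry, m = 2.388, N = 45
classification: single-mesh tooth geometry

single-mesh tooth geometry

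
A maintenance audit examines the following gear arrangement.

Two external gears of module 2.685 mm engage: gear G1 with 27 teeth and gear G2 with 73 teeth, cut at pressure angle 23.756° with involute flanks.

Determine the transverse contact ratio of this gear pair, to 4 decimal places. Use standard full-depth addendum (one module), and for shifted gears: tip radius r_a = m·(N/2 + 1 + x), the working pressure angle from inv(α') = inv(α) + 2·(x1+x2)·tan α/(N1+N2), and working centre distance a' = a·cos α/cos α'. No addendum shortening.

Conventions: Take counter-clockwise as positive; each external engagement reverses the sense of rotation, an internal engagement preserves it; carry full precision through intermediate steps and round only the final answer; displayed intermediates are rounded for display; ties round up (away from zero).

1.5584

recognized (one external pair, fixed centres): single-mesh tooth geometry, m = 2.685, N1 = 27, N2 = 73
base radii: r_b1 = 33.176224, r_b2 = 89.698679
tip radii: r_a1 = 38.932500, r_a2 = 100.687500
no profile shift: α' = α, a' = a
action lengths: √(r_a1²−r_b1²) = 20.373456, √(r_a2²−r_b2²) = 45.739694
base pitch p_b = π·m·cos α = 7.720458
CR = (20.373456 + 45.739694 − 134.250000·sin 23.75600°)/7.720458 = 1.558397
contact ratio ≈ 1.5584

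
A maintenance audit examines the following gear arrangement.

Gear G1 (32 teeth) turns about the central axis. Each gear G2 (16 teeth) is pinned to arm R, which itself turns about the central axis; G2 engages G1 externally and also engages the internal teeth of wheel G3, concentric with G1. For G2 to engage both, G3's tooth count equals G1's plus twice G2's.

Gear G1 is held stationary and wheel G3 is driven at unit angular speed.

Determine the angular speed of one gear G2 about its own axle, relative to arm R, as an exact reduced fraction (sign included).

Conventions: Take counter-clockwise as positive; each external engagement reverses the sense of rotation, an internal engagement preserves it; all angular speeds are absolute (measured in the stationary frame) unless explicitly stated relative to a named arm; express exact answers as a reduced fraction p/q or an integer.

planetary set (32T centre, 16T on arm, 64T internal) — Willis relation
ring teeth: 32 + 2·16 = 64
32(ω_sun−ω_arm) = −64(ω_ring−ω_arm),  ω_sun = 0, ω_ring = 1
32(0−ω_arm) = −64(1−ω_arm)  ⇒  96·ω_arm = 64  ⇒  ω_arm = 2/3
sun–planet mesh: 32·(0−2/3) = −16·(ω_p−ω_arm)  ⇒  ω_p−ω_arm = 4/3
exact speed ratio = 4/3

4/3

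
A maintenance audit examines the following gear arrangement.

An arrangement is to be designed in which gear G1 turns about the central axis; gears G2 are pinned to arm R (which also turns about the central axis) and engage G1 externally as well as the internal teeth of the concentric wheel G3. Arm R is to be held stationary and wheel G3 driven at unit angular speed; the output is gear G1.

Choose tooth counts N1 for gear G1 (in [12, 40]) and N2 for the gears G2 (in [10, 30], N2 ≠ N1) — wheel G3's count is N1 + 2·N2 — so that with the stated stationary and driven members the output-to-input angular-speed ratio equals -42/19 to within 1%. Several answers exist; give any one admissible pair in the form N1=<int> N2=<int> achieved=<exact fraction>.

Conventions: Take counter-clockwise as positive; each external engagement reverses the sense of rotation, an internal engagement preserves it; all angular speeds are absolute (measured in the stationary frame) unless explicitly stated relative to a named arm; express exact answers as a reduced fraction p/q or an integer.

class = planetary set [ratio -42/19 wanted; Willis about the carrier]
Willis with ω_arm = 0: ω_sun/ω_ring = −N3/N1; set equal to -42/19  ⇒  N3/N1 = −(-42/19) = 42/19
N3 = N1 + 2·N2  ⇒  N2/N1 = (N3/N1 − 1)/2 = (42/19 − 1)/2 = 23/38
smallest multiple with N1 ≥ 12 and N2 ≥ 10: k = 1  ⇒  N1 = 1·38 = 38, N2 = 1·23 = 23 (N1 ≤ 40, N2 ≤ 30, N2 ≠ N1 ✓), N3 = 38 + 2·23 = 84
check: −N3/N1 with N1 = 38, N3 = 84 gives -42/19; |achieved − target| = 0 ≤ 21/950 ✓

N1=38 N2=23 achieved=-42/19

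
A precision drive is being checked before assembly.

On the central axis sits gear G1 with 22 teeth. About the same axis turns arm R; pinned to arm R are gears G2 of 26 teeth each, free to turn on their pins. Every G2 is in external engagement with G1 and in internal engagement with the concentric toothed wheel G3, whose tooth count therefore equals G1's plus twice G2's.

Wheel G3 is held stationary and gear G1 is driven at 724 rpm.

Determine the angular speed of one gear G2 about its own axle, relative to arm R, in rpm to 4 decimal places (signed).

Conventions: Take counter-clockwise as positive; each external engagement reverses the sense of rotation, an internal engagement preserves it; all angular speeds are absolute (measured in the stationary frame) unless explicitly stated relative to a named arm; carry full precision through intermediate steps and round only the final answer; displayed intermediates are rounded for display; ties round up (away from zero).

-472.2244 rpm

planetary set (22T centre, 26T on arm, 74T internal) — Willis relation
normalise by the input: solve with ω_sun = 1, then scale by 724 rpm
ring teeth: 22 + 2·26 = 74
22(ω_sun−ω_arm) = −74(ω_ring−ω_arm),  ω_ring = 0, ω_sun = 1
22(1−ω_arm) = −74(0−ω_arm)  ⇒  96·ω_arm = 22  ⇒  ω_arm = 11/48
sun–planet mesh: 22·(1−11/48) = −26·(ω_p−ω_arm)  ⇒  ω_p−ω_arm = -407/624
scale: ω_p−ω_arm = -407/624 × 724 rpm = -472.2244 rpm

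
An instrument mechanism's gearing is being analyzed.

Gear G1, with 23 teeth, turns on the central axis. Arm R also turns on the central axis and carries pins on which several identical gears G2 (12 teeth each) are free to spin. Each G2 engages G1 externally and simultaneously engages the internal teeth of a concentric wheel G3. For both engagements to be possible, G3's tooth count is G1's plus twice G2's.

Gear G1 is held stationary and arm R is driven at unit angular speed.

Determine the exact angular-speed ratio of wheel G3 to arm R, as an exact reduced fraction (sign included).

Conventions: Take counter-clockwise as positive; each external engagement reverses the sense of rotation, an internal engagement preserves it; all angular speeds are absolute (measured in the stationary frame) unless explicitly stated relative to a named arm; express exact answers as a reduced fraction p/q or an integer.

planetary set (23T centre, 12T on arm, 47T internal) — Willis relation
ring teeth: 23 + 2·12 = 47
23(ω_sun−ω_arm) = −47(ω_ring−ω_arm),  ω_sun = 0, ω_arm = 1
ω_ring = 1 − (23/47)(0−1) = 70/47
ω_out/ω_in = 70/47

70/47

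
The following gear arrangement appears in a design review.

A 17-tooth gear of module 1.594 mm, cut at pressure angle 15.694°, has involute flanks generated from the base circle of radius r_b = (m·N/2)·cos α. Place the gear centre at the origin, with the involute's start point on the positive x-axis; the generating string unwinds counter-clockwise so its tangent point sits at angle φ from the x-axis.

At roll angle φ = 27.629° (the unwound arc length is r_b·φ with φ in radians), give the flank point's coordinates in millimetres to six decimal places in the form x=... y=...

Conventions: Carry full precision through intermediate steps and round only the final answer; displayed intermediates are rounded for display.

x=14.473433 y=0.476301

class = single-mesh tooth geometry [base-circle involute, m = 1.594, 17T]
pitch radius r_p = m·N/2 = 1.594·17/2 = 13.549000
base radius r_b = r_p·cos α = 13.549000·cos 15.694° = 13.043894
roll angle φ = 27.629° = 0.48221702 rad
x = r_b·(cos φ + φ·sin φ) = 14.473433
y = r_b·(sin φ − φ·cos φ) = 0.476301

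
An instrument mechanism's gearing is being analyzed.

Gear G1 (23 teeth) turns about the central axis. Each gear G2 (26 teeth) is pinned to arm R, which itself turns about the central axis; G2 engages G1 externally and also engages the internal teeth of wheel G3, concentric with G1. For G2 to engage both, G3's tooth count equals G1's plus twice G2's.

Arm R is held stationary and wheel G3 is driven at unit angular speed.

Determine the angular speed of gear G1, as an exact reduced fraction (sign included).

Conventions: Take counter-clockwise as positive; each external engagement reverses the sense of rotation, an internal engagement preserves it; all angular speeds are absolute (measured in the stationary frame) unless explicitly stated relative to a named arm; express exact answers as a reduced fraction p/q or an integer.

-75/23

planetary set (23T centre, 26T on arm, 75T internal) — Willis relation
ring teeth: 23 + 2·26 = 75
23(ω_sun−ω_arm) = −75(ω_ring−ω_arm),  ω_arm = 0, ω_ring = 1
ω_sun = 0 − (75/23)(1−0) = -75/23
exact speed ratio = -75/23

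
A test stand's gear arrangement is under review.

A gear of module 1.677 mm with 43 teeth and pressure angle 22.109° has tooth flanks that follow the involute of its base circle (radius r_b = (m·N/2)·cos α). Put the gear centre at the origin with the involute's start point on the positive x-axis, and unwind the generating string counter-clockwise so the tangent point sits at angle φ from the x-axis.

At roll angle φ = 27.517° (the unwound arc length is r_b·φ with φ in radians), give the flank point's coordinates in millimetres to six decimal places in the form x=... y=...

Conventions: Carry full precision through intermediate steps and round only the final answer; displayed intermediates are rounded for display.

x=37.037396 y=1.205220

single-mesh involute tooth geometry (43T wheel at module 1.677)
pitch radius r_p = m·N/2 = 1.677·43/2 = 36.055500
base radius r_b = r_p·cos α = 36.055500·cos 22.109° = 33.404322
roll angle φ = 27.517° = 0.48026225 rad
x = r_b·(cos φ + φ·sin φ) = 37.037396
y = r_b·(sin φ − φ·cos φ) = 1.205220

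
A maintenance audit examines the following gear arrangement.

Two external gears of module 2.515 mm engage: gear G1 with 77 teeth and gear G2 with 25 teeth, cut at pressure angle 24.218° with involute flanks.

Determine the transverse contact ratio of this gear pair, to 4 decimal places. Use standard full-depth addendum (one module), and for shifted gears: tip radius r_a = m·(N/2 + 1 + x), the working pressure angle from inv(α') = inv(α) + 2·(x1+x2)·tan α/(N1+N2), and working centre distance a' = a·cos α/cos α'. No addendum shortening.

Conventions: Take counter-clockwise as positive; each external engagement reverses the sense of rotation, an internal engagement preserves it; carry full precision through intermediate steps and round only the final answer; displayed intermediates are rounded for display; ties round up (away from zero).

single-mesh involute tooth geometry (77T engaging 25T at module 2.515)
base radii: r_b1 = 88.305837, r_b2 = 28.670726
tip radii: r_a1 = 99.342500, r_a2 = 33.952500
no profile shift: α' = α, a' = a
action lengths: √(r_a1²−r_b1²) = 45.508368, √(r_a2²−r_b2²) = 18.186856
base pitch p_b = π·m·cos α = 7.205739
CR = (45.508368 + 18.186856 − 128.265000·sin 24.21800°)/7.205739 = 1.537621
contact ratio ≈ 1.5376

1.5376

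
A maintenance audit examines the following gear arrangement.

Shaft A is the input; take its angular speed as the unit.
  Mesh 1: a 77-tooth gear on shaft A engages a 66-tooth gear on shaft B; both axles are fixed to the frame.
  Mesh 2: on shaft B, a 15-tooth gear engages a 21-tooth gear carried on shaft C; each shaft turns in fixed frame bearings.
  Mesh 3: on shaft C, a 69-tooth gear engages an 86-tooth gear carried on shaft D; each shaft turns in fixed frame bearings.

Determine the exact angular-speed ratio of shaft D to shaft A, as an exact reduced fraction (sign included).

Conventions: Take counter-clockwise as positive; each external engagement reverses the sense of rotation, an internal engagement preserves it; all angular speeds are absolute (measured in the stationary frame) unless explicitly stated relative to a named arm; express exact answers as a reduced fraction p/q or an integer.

-115/172

class = fixed-axis compound train [3 meshes; 3 ratios multiply, 3 sense flips]
mesh 1 [77T→66T]: running ratio 7/6, sense −
mesh 2 [15T→21T]: running ratio 5/6, sense +
mesh 3 [69T→86T]: running ratio 115/172, sense −
ω_out/ω_in = -115/172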